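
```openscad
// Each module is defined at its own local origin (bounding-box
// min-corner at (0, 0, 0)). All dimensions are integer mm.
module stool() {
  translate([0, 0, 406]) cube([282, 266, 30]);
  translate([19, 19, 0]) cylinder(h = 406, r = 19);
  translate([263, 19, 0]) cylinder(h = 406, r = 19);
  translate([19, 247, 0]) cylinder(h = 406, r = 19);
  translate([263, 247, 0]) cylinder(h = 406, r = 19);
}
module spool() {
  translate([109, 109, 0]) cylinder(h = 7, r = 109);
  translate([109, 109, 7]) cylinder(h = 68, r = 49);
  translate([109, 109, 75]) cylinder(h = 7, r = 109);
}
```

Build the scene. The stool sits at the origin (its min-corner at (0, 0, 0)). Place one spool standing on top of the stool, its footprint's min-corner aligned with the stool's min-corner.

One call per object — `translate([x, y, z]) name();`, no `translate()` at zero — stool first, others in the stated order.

stool();
translate([0, 0, 436]) spool();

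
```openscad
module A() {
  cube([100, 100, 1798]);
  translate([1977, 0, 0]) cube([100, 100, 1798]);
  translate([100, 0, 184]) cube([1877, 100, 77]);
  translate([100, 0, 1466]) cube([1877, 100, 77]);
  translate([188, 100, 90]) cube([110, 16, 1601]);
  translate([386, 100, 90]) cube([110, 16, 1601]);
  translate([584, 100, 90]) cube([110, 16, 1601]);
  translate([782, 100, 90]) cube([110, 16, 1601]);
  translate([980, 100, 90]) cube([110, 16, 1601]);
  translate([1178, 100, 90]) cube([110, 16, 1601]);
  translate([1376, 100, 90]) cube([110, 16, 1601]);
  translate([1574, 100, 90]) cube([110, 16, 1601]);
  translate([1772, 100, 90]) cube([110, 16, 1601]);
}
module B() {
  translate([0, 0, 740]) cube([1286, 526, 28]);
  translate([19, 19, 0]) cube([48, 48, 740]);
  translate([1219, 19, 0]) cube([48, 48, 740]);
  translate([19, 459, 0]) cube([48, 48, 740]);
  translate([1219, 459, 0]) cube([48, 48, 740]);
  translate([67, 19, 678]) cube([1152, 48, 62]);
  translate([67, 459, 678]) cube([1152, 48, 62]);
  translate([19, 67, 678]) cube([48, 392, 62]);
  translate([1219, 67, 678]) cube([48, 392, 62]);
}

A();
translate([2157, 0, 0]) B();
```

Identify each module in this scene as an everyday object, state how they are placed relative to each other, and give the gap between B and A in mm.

The table's nearest face is 80 mm from the fence section's +x face.

A is a fence section. B is a table. The table is on the floor beside the fence section on its +x side. The gap between the table and the fence section is 80 mm.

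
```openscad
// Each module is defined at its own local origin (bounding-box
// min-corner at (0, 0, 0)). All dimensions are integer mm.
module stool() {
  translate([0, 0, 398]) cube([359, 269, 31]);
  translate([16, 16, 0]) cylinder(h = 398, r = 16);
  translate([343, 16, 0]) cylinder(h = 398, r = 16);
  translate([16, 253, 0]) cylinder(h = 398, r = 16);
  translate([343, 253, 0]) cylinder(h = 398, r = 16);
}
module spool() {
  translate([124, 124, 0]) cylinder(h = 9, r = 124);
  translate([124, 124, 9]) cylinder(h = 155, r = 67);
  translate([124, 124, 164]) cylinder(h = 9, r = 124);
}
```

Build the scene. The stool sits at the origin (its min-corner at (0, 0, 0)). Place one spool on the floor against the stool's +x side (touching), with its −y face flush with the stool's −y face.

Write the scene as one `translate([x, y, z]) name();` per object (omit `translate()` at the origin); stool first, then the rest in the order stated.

stool();
translate([359, 0, 0]) spool();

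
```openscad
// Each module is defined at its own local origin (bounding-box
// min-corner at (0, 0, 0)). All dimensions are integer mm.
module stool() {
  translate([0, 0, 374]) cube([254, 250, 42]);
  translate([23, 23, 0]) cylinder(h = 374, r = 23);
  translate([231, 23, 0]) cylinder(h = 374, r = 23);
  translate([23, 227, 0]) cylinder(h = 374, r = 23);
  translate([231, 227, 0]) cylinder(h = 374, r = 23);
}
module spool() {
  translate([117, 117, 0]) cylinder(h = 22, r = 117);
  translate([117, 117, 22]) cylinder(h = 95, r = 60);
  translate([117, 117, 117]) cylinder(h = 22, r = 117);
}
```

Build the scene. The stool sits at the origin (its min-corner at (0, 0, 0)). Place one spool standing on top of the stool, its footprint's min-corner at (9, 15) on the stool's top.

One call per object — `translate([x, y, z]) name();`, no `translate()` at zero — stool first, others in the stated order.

stool();
translate([9, 15, 416]) spool();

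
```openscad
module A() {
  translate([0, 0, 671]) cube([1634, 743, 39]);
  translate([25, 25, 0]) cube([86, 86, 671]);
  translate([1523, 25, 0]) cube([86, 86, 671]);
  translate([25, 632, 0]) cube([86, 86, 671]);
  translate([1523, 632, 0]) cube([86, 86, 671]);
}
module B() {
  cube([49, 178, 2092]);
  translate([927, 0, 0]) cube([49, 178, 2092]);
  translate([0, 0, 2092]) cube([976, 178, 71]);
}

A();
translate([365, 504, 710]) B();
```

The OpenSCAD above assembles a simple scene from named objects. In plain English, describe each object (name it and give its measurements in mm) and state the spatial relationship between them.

A is a table with a 1634×743 mm rectangular top, 39 mm thick, top surface at z = 710 mm, supported by four 86×86 mm square legs, each inset 25 mm from the nearest pair of top edges, running from the floor.

B is a door frame. The clear opening is 878 mm wide and 2092 mm high. Two 49 mm wide jambs, 178 mm deep, stand either side of the opening from the floor to the top of the opening. A 71 mm thick head sits across the top of both jambs, spanning the full outside width of the frame.

The door frame is on top of the table.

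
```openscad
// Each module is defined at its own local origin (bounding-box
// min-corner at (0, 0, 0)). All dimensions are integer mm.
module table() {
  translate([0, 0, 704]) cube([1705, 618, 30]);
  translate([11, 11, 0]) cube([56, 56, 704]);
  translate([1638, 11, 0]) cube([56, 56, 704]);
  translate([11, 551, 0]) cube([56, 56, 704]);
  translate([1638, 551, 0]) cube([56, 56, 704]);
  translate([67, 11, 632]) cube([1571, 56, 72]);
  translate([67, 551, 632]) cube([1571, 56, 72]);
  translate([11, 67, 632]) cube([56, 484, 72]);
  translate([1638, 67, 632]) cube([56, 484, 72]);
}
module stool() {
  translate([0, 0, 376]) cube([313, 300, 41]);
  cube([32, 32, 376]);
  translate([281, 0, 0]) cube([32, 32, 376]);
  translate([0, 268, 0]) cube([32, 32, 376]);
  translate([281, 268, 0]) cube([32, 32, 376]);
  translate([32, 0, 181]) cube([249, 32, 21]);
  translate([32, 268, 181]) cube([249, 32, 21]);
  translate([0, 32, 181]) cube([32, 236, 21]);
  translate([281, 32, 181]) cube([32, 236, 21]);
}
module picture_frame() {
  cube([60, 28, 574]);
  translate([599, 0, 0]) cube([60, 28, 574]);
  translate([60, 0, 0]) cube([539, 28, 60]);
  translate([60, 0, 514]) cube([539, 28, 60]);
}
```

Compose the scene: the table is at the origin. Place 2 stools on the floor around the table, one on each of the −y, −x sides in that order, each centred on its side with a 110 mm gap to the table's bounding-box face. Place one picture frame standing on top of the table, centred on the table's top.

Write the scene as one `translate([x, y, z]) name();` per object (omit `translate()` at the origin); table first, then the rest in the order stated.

table();
translate([696, -410, 0]) stool();
translate([-423, 159, 0]) stool();
translate([523, 295, 734]) picture_frame();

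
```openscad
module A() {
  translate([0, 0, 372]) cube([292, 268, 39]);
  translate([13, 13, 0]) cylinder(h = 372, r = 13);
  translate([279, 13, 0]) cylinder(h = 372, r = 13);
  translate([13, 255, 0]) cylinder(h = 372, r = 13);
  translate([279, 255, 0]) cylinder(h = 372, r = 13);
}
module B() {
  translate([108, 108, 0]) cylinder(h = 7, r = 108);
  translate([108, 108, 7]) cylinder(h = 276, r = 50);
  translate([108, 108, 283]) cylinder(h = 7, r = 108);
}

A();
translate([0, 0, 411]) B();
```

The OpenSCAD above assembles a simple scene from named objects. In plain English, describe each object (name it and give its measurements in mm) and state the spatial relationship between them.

A is a simple wooden stool: a rectangular seat 292 mm (x) by 268 mm (y), 39 mm thick, top face at z = 411 mm, on four round legs, each 26 mm in diameter. The legs rest on z = 0, each leg's axis is inset half a diameter from the nearest pair of seat edges (so the leg's bounding box is flush with the corner).

B is a spool: two coaxial disc flanges of radius 108 mm and thickness 7 mm, joined by a core cylinder of radius 50 mm and height 276 mm. The lower flange rests on z = 0 and the three cylinders share a vertical axis.

The spool is on top of the stool.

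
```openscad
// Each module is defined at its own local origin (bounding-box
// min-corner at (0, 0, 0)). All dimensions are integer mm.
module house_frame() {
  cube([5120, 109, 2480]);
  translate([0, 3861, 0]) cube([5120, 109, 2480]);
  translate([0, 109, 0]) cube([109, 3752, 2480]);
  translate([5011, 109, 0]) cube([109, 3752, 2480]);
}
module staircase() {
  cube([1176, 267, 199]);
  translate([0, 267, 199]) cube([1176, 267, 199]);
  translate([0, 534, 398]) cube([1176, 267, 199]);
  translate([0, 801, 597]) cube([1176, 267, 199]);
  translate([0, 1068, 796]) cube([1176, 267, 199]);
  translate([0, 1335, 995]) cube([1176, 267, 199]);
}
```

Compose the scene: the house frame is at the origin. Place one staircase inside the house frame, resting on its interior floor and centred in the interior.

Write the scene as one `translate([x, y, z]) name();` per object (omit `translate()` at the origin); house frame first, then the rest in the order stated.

house_frame();
translate([1972, 1184, 0]) staircase();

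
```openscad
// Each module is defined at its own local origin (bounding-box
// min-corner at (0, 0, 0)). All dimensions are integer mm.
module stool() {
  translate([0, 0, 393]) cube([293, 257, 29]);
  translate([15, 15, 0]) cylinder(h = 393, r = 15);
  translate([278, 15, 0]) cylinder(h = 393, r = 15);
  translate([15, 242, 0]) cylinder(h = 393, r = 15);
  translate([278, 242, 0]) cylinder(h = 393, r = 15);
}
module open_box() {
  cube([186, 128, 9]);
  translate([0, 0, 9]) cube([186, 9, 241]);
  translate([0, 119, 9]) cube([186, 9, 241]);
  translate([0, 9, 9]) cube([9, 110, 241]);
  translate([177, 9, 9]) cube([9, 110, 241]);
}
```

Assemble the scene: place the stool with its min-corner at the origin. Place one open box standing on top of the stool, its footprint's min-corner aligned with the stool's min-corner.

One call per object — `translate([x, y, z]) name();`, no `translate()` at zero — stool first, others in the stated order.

stool();
translate([0, 0, 422]) open_box();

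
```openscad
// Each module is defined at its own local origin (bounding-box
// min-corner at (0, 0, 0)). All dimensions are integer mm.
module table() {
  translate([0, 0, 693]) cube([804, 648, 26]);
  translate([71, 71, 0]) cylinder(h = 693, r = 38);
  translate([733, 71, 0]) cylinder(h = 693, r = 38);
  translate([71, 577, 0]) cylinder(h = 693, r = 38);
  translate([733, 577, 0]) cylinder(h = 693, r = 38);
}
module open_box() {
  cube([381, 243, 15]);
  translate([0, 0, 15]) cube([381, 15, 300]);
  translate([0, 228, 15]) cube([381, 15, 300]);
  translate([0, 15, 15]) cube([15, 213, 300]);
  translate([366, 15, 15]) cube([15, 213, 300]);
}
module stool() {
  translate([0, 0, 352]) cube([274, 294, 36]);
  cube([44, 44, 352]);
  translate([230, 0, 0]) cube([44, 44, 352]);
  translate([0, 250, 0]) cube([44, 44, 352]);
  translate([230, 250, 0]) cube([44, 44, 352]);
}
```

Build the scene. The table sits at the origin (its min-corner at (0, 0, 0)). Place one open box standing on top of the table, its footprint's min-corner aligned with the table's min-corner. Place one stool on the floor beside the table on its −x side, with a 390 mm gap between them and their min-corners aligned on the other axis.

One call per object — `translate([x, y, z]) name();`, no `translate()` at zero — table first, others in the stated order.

table();
translate([0, 0, 719]) open_box();
translate([-664, 0, 0]) stool();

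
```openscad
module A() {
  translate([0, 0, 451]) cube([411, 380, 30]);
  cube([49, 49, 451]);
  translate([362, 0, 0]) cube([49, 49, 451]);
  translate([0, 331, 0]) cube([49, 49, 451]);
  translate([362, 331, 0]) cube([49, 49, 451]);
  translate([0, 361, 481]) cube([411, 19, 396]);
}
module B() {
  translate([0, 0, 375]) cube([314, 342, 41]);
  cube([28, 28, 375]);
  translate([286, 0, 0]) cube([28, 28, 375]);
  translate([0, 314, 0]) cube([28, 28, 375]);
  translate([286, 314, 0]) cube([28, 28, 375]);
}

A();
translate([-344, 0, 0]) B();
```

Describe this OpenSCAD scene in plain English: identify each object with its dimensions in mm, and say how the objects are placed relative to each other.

A is a chair. The seat is a 411×380×30 mm slab with its top at z = 481 mm, on four 49×49 mm corner legs (flush with the seat edges, standing on z = 0). A flat backrest 19 mm thick, 396 mm tall, spans the full seat width and rises from the seat top along its +y edge, rear face flush with the rear of the seat.

B is a simple wooden stool: a rectangular seat 314 mm (x) by 342 mm (y), 41 mm thick, top face at z = 416 mm, on four square legs, each 28×28 mm in cross-section. The legs rest on z = 0, each flush with a corner of the seat.

The stool is on the floor beside the chair on its −x side.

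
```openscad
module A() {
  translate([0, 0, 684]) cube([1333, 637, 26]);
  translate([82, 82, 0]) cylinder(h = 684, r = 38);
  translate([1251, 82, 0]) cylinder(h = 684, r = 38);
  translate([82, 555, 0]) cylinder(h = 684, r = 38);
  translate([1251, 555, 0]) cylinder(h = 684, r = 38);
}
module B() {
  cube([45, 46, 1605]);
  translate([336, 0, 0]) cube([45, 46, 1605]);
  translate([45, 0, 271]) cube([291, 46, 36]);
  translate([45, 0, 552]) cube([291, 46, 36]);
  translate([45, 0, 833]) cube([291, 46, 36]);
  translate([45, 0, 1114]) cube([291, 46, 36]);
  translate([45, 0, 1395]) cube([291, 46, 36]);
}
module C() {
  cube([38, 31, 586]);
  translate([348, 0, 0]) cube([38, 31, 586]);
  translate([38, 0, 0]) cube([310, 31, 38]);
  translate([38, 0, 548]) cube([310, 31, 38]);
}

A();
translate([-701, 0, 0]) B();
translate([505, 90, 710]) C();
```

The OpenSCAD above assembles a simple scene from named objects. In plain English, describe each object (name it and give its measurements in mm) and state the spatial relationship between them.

A is a rectangular dining table. The top is 1333×637×26 mm with its upper surface at z = 710 mm. It stands on four round legs of 76 mm diameter, each leg's bounding box inset 44 mm from the nearest pair of top edges, running from the floor to the underside of the top.

B is a straight ladder. Two 45×46 mm vertical rails, 1605 mm tall, stand 381 mm apart (outside-to-outside) with their front faces coplanar on the −y side. 5 rungs, each 46 mm deep and 36 mm tall, span between the inner faces of the rails, front faces flush with the rails. The lowest rung's underside is at z = 271 mm and rungs are spaced 281 mm apart (underside to underside).

C is a picture frame with a 310×510 mm rectangular opening (x by z) and a uniform 38 mm border on every side. Frame depth is 31 mm along y. It is built from two vertical stiles running the full outside height and two horizontal rails spanning the gap between the stiles.

The ladder is on the floor beside the table on its −x side. The picture frame is on top of the table.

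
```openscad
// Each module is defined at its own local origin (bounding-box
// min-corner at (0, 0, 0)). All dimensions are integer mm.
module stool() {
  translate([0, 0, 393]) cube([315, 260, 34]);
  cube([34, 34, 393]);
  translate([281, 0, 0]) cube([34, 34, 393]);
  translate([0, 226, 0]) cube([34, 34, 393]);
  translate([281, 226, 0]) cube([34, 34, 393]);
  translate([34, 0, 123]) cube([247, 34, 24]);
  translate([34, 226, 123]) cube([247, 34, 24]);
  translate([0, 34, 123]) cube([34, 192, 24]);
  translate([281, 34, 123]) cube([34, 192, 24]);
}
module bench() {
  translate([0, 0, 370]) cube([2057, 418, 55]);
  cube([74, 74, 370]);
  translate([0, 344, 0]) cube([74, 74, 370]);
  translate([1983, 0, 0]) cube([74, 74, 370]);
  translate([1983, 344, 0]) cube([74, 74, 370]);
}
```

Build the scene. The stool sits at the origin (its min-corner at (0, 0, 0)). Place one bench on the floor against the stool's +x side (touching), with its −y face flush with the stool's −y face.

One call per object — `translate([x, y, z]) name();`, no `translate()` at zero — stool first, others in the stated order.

stool();
translate([315, 0, 0]) bench();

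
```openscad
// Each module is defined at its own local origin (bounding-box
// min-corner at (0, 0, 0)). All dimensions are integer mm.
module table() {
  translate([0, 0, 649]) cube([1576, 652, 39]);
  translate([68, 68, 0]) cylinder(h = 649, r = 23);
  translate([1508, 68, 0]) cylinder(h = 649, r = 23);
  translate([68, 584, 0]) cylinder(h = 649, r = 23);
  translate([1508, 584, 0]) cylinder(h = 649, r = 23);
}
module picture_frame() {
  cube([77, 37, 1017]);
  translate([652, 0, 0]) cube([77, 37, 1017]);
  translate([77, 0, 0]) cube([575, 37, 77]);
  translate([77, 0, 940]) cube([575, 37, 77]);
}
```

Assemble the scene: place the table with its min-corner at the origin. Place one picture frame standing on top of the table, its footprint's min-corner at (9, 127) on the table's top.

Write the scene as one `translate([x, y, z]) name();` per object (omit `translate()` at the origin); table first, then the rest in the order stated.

table();
translate([9, 127, 688]) picture_frame();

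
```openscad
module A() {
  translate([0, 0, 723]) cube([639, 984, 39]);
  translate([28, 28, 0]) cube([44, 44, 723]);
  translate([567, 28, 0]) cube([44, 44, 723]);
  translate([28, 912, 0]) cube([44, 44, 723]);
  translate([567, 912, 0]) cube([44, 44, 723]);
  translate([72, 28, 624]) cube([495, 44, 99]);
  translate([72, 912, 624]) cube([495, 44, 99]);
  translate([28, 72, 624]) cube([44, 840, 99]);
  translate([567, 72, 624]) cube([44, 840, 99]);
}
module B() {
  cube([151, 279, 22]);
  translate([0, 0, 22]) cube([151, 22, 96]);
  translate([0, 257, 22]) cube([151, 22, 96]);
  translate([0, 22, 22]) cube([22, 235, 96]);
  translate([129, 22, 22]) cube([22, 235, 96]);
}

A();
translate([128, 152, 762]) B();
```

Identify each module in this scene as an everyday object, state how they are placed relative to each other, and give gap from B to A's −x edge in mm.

The open box's min-x is at 128; the table's min-x is 0; gap = 128 mm.

A is a table. B is an open box. The open box is on top of the table. The gap from the open box to the table's −x edge is 128 mm.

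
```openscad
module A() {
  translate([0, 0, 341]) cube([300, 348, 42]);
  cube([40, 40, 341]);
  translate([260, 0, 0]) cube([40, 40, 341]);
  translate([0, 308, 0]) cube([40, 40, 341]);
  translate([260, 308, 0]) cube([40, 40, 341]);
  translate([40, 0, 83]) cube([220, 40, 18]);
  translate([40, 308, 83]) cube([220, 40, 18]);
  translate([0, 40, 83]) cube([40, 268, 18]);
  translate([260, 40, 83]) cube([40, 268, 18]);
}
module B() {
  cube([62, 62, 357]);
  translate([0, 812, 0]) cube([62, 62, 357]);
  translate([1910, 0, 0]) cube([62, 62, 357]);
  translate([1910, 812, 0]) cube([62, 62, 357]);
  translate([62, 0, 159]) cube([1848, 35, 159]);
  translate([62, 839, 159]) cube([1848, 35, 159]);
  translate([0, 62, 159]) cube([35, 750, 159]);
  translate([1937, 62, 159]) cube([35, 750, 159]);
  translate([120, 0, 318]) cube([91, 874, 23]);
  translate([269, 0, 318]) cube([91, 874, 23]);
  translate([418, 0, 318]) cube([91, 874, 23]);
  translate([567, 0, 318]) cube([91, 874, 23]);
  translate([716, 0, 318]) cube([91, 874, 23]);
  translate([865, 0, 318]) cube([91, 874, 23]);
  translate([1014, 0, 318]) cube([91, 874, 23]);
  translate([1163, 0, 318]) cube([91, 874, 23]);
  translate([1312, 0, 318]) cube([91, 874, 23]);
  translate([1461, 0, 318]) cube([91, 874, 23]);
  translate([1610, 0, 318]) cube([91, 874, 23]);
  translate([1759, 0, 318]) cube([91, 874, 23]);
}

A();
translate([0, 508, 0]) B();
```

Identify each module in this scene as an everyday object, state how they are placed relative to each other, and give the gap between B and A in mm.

The bed frame's nearest face is 160 mm from the stool's +y face.

A is a stool. B is a bed frame. The bed frame is on the floor beside the stool on its +y side. The gap between the bed frame and the stool is 160 mm.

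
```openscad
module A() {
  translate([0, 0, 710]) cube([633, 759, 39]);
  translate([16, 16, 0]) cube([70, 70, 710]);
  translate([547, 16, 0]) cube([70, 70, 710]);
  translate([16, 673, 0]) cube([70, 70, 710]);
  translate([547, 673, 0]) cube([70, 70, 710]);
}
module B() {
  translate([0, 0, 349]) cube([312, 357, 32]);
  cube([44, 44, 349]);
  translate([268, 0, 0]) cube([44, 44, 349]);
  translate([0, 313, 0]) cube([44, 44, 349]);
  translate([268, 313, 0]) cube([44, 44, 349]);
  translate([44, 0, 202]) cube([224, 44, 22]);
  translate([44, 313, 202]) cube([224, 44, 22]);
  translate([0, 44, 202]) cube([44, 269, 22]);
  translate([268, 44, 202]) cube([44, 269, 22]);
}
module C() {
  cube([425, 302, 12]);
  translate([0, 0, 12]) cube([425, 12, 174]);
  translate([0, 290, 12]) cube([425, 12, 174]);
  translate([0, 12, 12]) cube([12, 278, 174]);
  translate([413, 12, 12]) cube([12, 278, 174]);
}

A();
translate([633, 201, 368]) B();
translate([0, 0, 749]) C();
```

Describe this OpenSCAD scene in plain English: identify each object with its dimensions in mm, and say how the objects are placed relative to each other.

A is a table with a 633×759 mm rectangular top, 39 mm thick, top surface at z = 749 mm, supported by four 70×70 mm square legs, each inset 16 mm from the nearest pair of top edges, running from the floor.

B is a simple wooden stool: a rectangular seat 312 mm (x) by 357 mm (y), 32 mm thick, top face at z = 381 mm, on four square legs, each 44×44 mm in cross-section. The legs rest on z = 0, each flush with a corner of the seat. Four stretchers, 44 mm wide and 22 mm tall, connect adjacent legs with their undersides at z = 202 mm, each running between the inner faces of the legs it joins and aligned with the legs' outer faces on the other axis.

C is an open storage box with external size 425×302×186 mm and wall thickness 12 mm (the base is also 12 mm thick). The base covers the whole footprint; the four walls stand on the base, with the y-facing walls full-width and the x-facing walls fitting between their inner faces.

The stool is beside the table with their tops flush at z = 749. The open box is on top of the table.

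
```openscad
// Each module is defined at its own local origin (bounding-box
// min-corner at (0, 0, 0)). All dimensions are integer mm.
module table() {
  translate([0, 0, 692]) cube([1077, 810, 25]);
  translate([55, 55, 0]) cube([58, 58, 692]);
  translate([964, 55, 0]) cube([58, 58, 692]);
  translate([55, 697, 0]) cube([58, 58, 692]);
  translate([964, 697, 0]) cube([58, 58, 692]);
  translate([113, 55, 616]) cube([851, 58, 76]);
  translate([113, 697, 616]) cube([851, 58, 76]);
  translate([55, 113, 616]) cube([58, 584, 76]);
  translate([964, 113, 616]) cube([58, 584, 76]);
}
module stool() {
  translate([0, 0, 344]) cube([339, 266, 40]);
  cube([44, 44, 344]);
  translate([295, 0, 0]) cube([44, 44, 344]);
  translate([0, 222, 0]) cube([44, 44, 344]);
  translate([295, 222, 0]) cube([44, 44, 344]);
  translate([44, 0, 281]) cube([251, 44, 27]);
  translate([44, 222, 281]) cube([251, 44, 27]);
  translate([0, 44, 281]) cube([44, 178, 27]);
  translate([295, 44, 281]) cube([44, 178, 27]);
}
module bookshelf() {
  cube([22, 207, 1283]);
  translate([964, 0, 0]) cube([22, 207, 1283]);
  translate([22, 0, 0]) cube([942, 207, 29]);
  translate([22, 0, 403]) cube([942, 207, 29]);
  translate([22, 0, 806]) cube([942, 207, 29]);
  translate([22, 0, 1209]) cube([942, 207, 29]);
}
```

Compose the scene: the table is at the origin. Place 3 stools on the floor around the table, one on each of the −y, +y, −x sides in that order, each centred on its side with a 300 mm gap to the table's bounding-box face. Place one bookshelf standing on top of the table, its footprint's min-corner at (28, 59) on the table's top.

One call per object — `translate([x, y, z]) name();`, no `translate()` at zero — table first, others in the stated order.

table();
translate([369, -566, 0]) stool();
translate([369, 1110, 0]) stool();
translate([-639, 272, 0]) stool();
translate([28, 59, 717]) bookshelf();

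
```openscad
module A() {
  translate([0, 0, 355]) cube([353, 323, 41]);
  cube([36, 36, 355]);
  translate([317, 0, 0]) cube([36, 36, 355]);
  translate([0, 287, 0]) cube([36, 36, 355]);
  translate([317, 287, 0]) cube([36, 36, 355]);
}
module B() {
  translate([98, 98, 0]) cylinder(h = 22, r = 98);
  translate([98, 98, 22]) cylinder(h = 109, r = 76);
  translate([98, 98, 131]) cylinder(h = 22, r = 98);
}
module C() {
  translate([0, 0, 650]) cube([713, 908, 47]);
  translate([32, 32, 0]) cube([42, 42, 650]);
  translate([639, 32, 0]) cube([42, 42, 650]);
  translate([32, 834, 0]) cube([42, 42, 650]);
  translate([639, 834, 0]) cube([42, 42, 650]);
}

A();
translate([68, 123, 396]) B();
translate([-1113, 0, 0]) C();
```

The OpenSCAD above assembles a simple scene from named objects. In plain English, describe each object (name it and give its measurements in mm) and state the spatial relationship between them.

A is a four-legged stool. The seat is a 353×323×41 mm slab whose top surface is at z = 396 mm; four square legs, each 36×36 mm in cross-section, run from the floor (z = 0) to the underside of the seat, each flush with a corner of the seat.

B is a spool: two coaxial disc flanges of radius 98 mm and thickness 22 mm, joined by a core cylinder of radius 76 mm and height 109 mm. The lower flange rests on z = 0 and the three cylinders share a vertical axis.

C is a table with a 713×908 mm rectangular top, 47 mm thick, top surface at z = 697 mm, supported by four 42×42 mm square legs, each inset 32 mm from the nearest pair of top edges, running from the floor.

The spool is on top of the stool. The table is on the floor beside the stool on its −x side.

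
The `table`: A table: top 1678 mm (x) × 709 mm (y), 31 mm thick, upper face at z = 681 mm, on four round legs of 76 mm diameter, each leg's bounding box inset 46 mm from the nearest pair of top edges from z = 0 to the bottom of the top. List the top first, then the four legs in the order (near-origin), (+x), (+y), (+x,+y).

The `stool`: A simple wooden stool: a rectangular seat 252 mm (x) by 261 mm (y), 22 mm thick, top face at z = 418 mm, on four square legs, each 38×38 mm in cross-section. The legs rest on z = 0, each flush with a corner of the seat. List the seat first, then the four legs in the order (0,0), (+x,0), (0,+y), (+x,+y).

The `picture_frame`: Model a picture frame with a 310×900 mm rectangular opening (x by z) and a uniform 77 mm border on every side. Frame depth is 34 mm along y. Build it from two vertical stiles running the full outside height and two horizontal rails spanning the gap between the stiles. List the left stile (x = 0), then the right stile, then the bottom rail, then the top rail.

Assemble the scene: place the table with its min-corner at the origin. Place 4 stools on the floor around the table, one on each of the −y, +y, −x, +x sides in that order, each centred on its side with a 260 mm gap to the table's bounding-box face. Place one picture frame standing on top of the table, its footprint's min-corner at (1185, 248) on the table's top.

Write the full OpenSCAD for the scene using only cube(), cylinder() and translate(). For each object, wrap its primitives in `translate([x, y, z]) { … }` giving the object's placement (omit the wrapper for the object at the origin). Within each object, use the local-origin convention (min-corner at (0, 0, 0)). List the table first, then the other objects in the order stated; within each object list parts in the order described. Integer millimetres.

translate([0, 0, 650]) cube([1678, 709, 31]);
translate([84, 84, 0]) cylinder(h = 650, r = 38);
translate([1594, 84, 0]) cylinder(h = 650, r = 38);
translate([84, 625, 0]) cylinder(h = 650, r = 38);
translate([1594, 625, 0]) cylinder(h = 650, r = 38);
translate([713, -521, 0]) {
  translate([0, 0, 396]) cube([252, 261, 22]);
  cube([38, 38, 396]);
  translate([214, 0, 0]) cube([38, 38, 396]);
  translate([0, 223, 0]) cube([38, 38, 396]);
  translate([214, 223, 0]) cube([38, 38, 396]);
}
translate([713, 969, 0]) {
  translate([0, 0, 396]) cube([252, 261, 22]);
  cube([38, 38, 396]);
  translate([214, 0, 0]) cube([38, 38, 396]);
  translate([0, 223, 0]) cube([38, 38, 396]);
  translate([214, 223, 0]) cube([38, 38, 396]);
}
translate([-512, 224, 0]) {
  translate([0, 0, 396]) cube([252, 261, 22]);
  cube([38, 38, 396]);
  translate([214, 0, 0]) cube([38, 38, 396]);
  translate([0, 223, 0]) cube([38, 38, 396]);
  translate([214, 223, 0]) cube([38, 38, 396]);
}
translate([1938, 224, 0]) {
  translate([0, 0, 396]) cube([252, 261, 22]);
  cube([38, 38, 396]);
  translate([214, 0, 0]) cube([38, 38, 396]);
  translate([0, 223, 0]) cube([38, 38, 396]);
  translate([214, 223, 0]) cube([38, 38, 396]);
}
translate([1185, 248, 681]) {
  cube([77, 34, 1054]);
  translate([387, 0, 0]) cube([77, 34, 1054]);
  translate([77, 0, 0]) cube([310, 34, 77]);
  translate([77, 0, 977]) cube([310, 34, 77]);
}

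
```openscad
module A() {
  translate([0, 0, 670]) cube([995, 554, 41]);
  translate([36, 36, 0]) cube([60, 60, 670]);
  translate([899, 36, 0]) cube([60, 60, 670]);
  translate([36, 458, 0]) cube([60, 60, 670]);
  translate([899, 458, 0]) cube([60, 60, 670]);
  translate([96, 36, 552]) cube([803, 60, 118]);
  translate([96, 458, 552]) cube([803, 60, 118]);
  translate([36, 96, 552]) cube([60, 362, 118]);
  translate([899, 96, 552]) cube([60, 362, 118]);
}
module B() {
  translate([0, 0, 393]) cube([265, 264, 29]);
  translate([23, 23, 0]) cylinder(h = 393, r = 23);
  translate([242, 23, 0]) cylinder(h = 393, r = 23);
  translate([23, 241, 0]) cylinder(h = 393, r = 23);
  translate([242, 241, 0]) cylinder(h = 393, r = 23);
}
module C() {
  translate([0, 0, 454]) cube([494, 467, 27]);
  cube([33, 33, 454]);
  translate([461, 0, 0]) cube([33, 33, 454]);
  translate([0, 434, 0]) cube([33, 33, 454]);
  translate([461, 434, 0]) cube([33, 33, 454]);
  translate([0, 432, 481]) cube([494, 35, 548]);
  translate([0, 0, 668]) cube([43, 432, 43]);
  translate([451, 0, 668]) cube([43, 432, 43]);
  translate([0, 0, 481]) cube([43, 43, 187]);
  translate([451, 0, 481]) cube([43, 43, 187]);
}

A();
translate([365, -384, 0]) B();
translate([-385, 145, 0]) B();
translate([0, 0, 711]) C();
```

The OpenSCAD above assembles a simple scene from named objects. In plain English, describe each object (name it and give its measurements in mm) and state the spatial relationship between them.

A is a rectangular dining table. The top is 995×554×41 mm with its upper surface at z = 711 mm. It stands on four 60×60 mm square legs, each inset 36 mm from the nearest pair of top edges, running from the floor to the underside of the top. Four apron rails, 60 mm thick and 118 mm tall, run between adjacent legs with their top edges flush with the underside of the top and their outer faces flush with the legs' outer faces.

B is a four-legged stool. The seat is 265×264 mm, 29 mm thick, top at z = 422 mm. It stands on four round legs, each 46 mm in diameter, from z = 0 to the seat underside, each leg's axis is inset half a diameter from the nearest pair of seat edges (so the leg's bounding box is flush with the corner).

C is a chair. The seat is a 494×467×27 mm slab with its top at z = 481 mm, on four 33×33 mm corner legs (flush with the seat edges, standing on z = 0). A flat backrest 35 mm thick, 548 mm tall, spans the full seat width and rises from the seat top along its +y edge, rear face flush with the rear of the seat. Two armrests of 43×43 mm section run along each side from the seat's front edge to the front of the backrest, top faces 230 mm above the seat top and outer faces flush with the seat's x-edges; a 43×43 mm post under the front of each armrest stands on the seat at the front corner.

Two stools sit around the table at the −y, −x sides. The chair is on top of the table.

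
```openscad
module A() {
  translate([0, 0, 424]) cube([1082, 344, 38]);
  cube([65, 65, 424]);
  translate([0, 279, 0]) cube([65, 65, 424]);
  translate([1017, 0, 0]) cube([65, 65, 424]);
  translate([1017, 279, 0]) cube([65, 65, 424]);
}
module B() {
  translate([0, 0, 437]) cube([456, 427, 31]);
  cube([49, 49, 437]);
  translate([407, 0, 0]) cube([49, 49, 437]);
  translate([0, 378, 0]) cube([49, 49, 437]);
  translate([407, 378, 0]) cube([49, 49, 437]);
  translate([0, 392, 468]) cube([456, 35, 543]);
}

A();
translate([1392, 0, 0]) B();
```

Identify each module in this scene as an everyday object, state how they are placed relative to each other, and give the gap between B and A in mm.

A is a bench. B is a chair. The chair is on the floor beside the bench on its +x side. The gap between the chair and the bench is 310 mm.

The chair's nearest face is 310 mm from the bench's +x face.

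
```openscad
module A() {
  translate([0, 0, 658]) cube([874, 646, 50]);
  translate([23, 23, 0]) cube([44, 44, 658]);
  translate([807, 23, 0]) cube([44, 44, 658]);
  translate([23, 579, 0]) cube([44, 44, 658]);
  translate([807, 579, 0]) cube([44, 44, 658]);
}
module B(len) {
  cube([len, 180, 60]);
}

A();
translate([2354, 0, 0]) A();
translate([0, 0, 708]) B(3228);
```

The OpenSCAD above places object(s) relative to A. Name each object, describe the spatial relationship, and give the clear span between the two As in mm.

Second table starts at x = 2354; first ends at x = 874; clear span = 2354 − 874 = 1480 mm.

A is a table. B is a beam. A beam spans the tops of two tables. The clear span between the two tables is 1480 mm.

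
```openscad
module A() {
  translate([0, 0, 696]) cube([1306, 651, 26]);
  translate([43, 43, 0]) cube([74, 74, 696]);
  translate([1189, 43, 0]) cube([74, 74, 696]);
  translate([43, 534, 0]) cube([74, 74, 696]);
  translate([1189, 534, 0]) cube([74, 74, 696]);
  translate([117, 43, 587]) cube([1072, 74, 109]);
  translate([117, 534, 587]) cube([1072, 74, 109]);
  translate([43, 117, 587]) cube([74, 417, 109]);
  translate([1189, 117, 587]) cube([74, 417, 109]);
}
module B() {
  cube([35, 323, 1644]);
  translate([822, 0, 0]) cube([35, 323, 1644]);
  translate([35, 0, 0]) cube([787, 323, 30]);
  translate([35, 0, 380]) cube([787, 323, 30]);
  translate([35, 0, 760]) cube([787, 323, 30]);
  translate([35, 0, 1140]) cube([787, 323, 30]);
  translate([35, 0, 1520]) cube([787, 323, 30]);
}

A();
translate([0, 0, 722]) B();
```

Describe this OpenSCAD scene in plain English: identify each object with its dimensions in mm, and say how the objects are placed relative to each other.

A is a table: top 1306 mm (x) × 651 mm (y), 26 mm thick, upper face at z = 722 mm, on four 74×74 mm square legs, each inset 43 mm from the nearest pair of top edges, running from z = 0 to the bottom of the top. Four apron rails, 74 mm thick and 109 mm tall, run between adjacent legs with their top edges flush with the underside of the top and their outer faces flush with the legs' outer faces.

B is a bookshelf 857 mm wide overall, 323 mm deep and 1644 mm tall. The two sides are 35 mm thick vertical panels. 5 horizontal shelves of 30 mm thickness span between the inner faces of the sides; the lowest shelf sits on the floor and shelves are stacked with a clear vertical gap of 350 mm between each pair.

The bookshelf is on top of the table.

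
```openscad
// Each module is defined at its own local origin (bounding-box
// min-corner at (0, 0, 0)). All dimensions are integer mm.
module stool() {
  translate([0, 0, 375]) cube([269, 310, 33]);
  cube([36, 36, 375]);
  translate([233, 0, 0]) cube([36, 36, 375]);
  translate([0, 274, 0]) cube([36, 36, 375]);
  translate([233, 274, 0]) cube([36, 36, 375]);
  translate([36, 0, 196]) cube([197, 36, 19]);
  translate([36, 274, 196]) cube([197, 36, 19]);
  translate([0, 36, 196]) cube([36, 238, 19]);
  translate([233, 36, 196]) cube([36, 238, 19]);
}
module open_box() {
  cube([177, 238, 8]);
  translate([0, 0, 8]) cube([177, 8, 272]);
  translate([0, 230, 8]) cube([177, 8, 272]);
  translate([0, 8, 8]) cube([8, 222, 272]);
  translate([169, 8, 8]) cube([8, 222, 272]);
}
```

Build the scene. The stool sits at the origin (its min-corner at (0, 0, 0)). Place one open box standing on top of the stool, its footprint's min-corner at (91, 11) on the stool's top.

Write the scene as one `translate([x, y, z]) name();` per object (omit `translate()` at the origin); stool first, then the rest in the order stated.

stool();
translate([91, 11, 408]) open_box();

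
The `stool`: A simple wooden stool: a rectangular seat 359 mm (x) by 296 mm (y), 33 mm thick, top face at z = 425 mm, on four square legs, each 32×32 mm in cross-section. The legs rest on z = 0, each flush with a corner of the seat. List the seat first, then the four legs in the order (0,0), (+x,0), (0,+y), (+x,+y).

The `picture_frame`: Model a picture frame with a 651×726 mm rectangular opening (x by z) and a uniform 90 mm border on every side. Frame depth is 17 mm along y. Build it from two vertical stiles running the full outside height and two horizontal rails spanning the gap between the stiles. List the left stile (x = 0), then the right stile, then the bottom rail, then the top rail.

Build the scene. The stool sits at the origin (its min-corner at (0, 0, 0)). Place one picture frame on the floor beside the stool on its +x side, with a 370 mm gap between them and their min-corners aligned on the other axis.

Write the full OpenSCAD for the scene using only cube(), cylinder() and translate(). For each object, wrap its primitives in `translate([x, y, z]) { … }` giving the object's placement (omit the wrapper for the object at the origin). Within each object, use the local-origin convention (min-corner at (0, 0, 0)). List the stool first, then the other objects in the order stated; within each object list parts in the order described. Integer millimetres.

translate([0, 0, 392]) cube([359, 296, 33]);
cube([32, 32, 392]);
translate([327, 0, 0]) cube([32, 32, 392]);
translate([0, 264, 0]) cube([32, 32, 392]);
translate([327, 264, 0]) cube([32, 32, 392]);
translate([729, 0, 0]) {
  cube([90, 17, 906]);
  translate([741, 0, 0]) cube([90, 17, 906]);
  translate([90, 0, 0]) cube([651, 17, 90]);
  translate([90, 0, 816]) cube([651, 17, 90]);
}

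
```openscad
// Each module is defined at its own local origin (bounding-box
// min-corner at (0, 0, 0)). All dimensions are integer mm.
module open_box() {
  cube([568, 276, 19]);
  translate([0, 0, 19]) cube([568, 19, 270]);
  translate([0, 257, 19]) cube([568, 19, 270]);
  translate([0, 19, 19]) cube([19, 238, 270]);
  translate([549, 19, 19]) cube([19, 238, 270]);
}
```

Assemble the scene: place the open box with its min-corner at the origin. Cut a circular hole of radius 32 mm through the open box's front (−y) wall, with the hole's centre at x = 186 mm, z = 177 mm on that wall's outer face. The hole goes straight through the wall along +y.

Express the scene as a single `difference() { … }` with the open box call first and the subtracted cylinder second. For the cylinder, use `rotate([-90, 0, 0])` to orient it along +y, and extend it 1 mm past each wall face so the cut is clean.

difference() {
  open_box();
  translate([186, -1, 177]) rotate([-90, 0, 0]) cylinder(h = 21, r = 32);
}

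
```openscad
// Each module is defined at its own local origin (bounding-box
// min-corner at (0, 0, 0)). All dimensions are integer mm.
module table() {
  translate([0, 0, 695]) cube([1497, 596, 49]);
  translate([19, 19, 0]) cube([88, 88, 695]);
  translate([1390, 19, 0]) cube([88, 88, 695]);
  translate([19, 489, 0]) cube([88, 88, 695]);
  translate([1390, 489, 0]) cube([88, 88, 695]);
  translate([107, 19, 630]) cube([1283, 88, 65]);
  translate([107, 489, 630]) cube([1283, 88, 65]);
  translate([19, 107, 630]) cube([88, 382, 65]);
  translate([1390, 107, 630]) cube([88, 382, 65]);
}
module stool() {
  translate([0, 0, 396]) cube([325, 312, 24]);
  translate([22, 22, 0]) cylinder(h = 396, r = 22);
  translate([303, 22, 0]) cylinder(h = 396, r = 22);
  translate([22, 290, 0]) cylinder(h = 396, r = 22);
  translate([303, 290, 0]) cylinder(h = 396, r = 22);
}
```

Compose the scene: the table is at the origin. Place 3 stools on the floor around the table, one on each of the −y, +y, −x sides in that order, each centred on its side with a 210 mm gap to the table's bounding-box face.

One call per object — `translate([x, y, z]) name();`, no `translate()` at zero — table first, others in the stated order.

table();
translate([586, -522, 0]) stool();
translate([586, 806, 0]) stool();
translate([-535, 142, 0]) stool();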